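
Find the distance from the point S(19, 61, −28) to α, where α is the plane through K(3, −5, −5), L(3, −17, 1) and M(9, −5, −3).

KL = (0, −12, 6) and KM = (6, 0, 2), so a normal is n = KL × KM = (−24, 36, 72).
n = (−24, 36, 72); n·P − (-612) = 336; |n| = 84; distance = 336/84 = 4.

4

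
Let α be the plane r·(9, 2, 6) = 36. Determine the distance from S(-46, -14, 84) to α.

26/11

n = (9, 2, 6); n·P − 36 = 26; |n| = 11; distance = 26/11.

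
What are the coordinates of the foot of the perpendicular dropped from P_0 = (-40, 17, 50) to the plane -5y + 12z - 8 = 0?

n = (0, -5, 12), |n|² = 169, and n·P_0 − 8 = 507.
t = 507/169 = 3, so the foot is P_0 − t·n = (-40, 17, 50) − 3·(0, -5, 12) = (-40, 32, 14).

(-40, 32, 14)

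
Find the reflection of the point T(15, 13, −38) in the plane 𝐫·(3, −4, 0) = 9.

n = (3, −4, 0), |n|² = 25, n·T − 9 = -16, so t = -16/25.
Foot F = T − (-16/25)·n = (423/25, 261/25, −38); the reflection is 2F − T = (471/25, 197/25, −38).

(471/25, 197/25, -38)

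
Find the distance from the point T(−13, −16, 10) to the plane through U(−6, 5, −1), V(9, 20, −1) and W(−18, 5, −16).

26/√66

UV = (15, 15, 0) and UW = (−12, 0, −15), so a normal is n = UV × UW = (−225, 225, 180).
Then n·(−13, −16, 10) − 2295 = −1170.
|n| = √(50625 + 50625 + 32400) = 45√66, so the distance is |-1170|/(45√66) = 26/√66.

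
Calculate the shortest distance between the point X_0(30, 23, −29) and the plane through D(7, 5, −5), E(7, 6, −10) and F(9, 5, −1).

DE = (0, 1, −5) and DF = (2, 0, 4), so a normal is n = DE × DF = (4, −10, −2).
Then n·(30, 23, −29) − (−12) = −40.
|n| = √(16 + 100 + 4) = 2√30, so the distance is |-40|/(2√30) = 2√30/3.

2√30/3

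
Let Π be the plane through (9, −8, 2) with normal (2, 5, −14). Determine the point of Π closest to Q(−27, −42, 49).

(-19, -22, -7)

The perpendicular from Q has direction n = (2, 5, −14): r = (−27, −42, 49) + λ(2, 5, −14).
Substitute into the plane: n·(Q + λn) = -50 gives -950 + 225λ = -50, so λ = 4.
Foot = (−27, −42, 49) + 4·(2, 5, −14) = (−19, −22, −7).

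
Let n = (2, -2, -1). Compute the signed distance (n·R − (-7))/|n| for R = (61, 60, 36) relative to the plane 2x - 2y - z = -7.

n·R − (-7) = -27.
|n| = 3, so the signed distance is -27/3 = -9.

-9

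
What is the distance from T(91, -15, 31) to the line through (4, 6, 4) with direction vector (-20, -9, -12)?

3√346

Direction vector d = (-20, -9, -12).
AP = (87, -21, 27); AP·d = -1875, |AP|² = 8739, |d|² = 625.
distance² = |AP|² − (AP·d)²/|d|² = 8739 − 3515625/625 = 3114, so the distance is 3√346.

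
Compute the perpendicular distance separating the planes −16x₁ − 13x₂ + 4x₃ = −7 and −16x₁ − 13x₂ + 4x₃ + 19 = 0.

4/7

Both planes have normal n = (−16, −13, 4), |n| = 21. Any point on the first plane is at distance |(-19) − (-7)|/|n| = 12/21 = 4/7 from the second.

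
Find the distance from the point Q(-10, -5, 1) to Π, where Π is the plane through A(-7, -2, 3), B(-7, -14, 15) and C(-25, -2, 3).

5/√2

AB = (0, -12, 12) and AC = (-18, 0, 0), so a normal is n = AB × AC = (0, -216, -216).
Then n·(-10, -5, 1) - (-216) = 1080.
|n| = √(0 + 46656 + 46656) = 216√2, so the distance is |1080|/(216√2) = 5/√2.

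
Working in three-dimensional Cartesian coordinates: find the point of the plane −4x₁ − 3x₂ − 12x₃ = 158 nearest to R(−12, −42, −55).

n = (−4, −3, −12), |n|² = 169, and n·R − 158 = 676.
t = 676/169 = 4, so the foot is R − t·n = (−12, −42, −55) − 4·(−4, −3, −12) = (4, −30, −7).

(4, -30, -7)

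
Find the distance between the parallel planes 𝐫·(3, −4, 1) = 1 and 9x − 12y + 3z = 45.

7√26/13

Divide the second equation by 3 to match normals: 3x − 4y + z = 15.
Both planes have normal n = (3, −4, 1), |n| = √26. Any point on the first plane is at distance |15 − 1|/|n| = 14/√26 = 7√26/13 from the second.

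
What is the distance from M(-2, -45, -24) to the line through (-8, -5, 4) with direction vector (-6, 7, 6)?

22

Direction vector d = (-6, 7, 6).
AP = (6, -40, -28), and AP × d = (-44, 132, -198).
|AP × d|² = 58564 and |d|² = 121, so the distance is √(58564/121) = √484 = 22.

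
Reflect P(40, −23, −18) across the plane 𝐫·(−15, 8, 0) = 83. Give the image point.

(-50, 25, -18)

With n = (−15, 8, 0), the signed offset is (n·P − 83)/|n|² = -867/289 = -3.
P' = P − 2t·n = (40, −23, −18) − (-6)·(−15, 8, 0) = (−50, 25, −18).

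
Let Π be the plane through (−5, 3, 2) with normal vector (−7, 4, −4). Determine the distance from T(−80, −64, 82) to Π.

The plane has equation n·(r − (−5, 3, 2)) = 0, i.e. n·r = 39.
Then n·(−80, −64, 82) − 39 = −63.
|n| = √(49 + 16 + 16) = 9, so the distance is |-63|/9 = 7.

7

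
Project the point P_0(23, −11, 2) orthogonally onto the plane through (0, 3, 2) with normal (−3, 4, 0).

n = (−3, 4, 0), |n|² = 25, and n·P_0 − 12 = -125.
t = -125/25 = -5, so the foot is P_0 − t·n = (23, −11, 2) − (-5)·(−3, 4, 0) = (8, 9, 2).

(8, 9, 2)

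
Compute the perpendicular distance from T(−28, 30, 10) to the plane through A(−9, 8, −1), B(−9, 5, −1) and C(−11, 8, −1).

11

AB = (0, −3, 0) and AC = (−2, 0, 0), so a normal is n = AB × AC = (0, 0, −6).
n = (0, 0, −6); n·P − 6 = -66; |n| = 6; distance = 66/6 = 11.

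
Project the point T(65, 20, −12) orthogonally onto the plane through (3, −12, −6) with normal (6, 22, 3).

(53, -24, -18)

The perpendicular from T has direction n = (6, 22, 3): r = (65, 20, −12) + λ(6, 22, 3).
Substitute into the plane: n·(T + λn) = -264 gives 794 + 529λ = -264, so λ = -2.
Foot = (65, 20, −12) + (-2)·(6, 22, 3) = (53, −24, −18).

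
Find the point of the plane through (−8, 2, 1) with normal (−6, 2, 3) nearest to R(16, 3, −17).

(-8, 11, -5)

n = (−6, 2, 3), |n|² = 49, and n·R − 55 = -196.
t = -196/49 = -4, so the foot is R − t·n = (16, 3, −17) − (-4)·(−6, 2, 3) = (−8, 11, −5).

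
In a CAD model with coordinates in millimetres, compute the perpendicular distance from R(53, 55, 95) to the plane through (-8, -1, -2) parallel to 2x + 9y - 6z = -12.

4

Parallel planes share the normal n = (2, 9, -6); since (-8, -1, -2) lies on the plane, its equation is 2x + 9y - 6z = -13.
Then n·(53, 55, 95) - (-13) = 44.
|n| = √(4 + 81 + 36) = 11, so the distance is |44|/11 = 4.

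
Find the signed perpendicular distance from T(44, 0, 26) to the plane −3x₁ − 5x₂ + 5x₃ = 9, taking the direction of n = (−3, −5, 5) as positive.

n·T − 9 = -11.
|n| = √59, so the signed distance is -11/√59.

-11/√59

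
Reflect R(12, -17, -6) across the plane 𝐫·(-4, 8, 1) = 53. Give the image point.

With n = (-4, 8, 1), the signed offset is (n·R − 53)/|n|² = -243/81 = -3.
R' = R − 2t·n = (12, -17, -6) − (-6)·(-4, 8, 1) = (-12, 31, 0).

(-12, 31, 0)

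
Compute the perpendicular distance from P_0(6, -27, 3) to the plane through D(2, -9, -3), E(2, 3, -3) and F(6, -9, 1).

√2

DE = (0, 12, 0) and DF = (4, 0, 4), so a normal is n = DE × DF = (48, 0, -48).
d = |48·6 + (-48)·3 − 240| / √(2304 + 0 + 2304) = |-96| / (48√2) = √2.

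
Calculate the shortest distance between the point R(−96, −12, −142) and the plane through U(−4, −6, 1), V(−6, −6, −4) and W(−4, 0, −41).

UV = (−2, 0, −5) and UW = (0, 6, −42), so a normal is n = UV × UW = (30, −84, −12).
Then n·(−96, −12, −142) − 372 = −540.
|n| = √(900 + 7056 + 144) = 90, so the distance is |-540|/90 = 6.

6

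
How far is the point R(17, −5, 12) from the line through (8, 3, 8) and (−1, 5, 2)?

A direction vector is d = (−9, 2, −6).
AP = (9, −8, 4), and AP × d = (40, 18, −54).
|AP × d|² = 4840 and |d|² = 121, so the distance is √(4840/121) = √40 = 2√10.

2√10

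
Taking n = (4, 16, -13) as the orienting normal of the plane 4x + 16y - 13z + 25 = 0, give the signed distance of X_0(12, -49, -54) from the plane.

-3/7

n·X_0 − (-25) = -9.
|n| = 21, so the signed distance is -9/21 = -3/7.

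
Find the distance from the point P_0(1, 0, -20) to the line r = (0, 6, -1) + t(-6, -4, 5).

Direction vector d = (-6, -4, 5).
AP = (1, -6, -19), and AP × d = (-106, 109, -40).
|AP × d|² = 24717 and |d|² = 77, so the distance is √(24717/77) = √321.

√321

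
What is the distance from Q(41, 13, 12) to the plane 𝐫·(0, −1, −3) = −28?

21√10/10

Normal vector n = (0, −1, −3), and n·(41, 13, 12) − (−28) = −21.
|n| = √(0 + 1 + 9) = √10, so the distance is |-21|/√10 = 21/√10.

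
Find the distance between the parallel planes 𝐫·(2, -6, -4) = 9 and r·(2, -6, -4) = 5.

2/√14

Both planes have normal n = (2, -6, -4), |n| = 2√14. Any point on the first plane is at distance |5 − 9|/|n| = 4/(2√14) = 2/√14 from the second.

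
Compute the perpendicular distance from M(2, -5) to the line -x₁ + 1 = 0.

The normal to the line is n = (-1, 0) with |n| = 1.
|n·M − (-1)| = |-2 − (-1)| = 1, so the distance is 1/1 = 1.

1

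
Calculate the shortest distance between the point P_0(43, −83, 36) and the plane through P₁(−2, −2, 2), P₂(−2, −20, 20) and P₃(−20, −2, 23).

3

P₁P₂ = (0, −18, 18) and P₁P₃ = (−18, 0, 21), so a normal is n = P₁P₂ × P₁P₃ = (−378, −324, −324).
n = (−378, −324, −324); n·P − 756 = -1782; |n| = 594; distance = 1782/594 = 3.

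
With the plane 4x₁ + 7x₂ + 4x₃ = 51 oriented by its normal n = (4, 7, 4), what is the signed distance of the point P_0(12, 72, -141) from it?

-7

n·P_0 − 51 = -63.
|n| = 9, so the signed distance is -63/9 = -7.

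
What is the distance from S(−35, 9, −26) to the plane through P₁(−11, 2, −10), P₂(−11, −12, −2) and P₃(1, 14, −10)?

P₁P₂ = (0, −14, 8) and P₁P₃ = (12, 12, 0), so a normal is n = P₁P₂ × P₁P₃ = (−96, 96, 168).
Then n·(−35, 9, −26) − (−432) = 288.
|n| = √(9216 + 9216 + 28224) = 216, so the distance is |288|/216 = 4/3.

4/3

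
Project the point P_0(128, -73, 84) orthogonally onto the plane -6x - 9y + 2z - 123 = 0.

(1372/11, -857/11, 936/11)

n = (-6, -9, 2), |n|² = 121, and n·P_0 − 123 = -66.
t = -66/121 = -6/11, so the foot is P_0 − t·n = (128, -73, 84) − (-6/11)·(-6, -9, 2) = (1372/11, -857/11, 936/11).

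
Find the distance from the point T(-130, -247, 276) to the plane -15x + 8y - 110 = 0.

n = (-15, 8, 0); n·P − 110 = -136; |n| = 17; distance = 136/17 = 8.

8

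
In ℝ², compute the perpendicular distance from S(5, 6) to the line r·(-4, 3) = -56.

54/5

d = |(-4)·5 + 3·6 − (-56)| / √(16 + 9) = |54|/5 = 54/5.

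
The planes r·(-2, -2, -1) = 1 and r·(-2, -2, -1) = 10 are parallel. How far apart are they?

Both planes have normal n = (-2, -2, -1), |n| = 3. Any point on the first plane is at distance |10 − 1|/|n| = 9/3 = 3 from the second.

3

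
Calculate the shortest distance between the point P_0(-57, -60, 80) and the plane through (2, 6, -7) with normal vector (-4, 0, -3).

The plane has equation n·(r − (2, 6, -7)) = 0, i.e. n·r = 13.
Then n·(-57, -60, 80) - 13 = -25.
|n| = √(16 + 0 + 9) = 5, so the distance is |-25|/5 = 5.

5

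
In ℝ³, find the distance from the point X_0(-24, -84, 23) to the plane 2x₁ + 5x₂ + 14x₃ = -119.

9/5

n = (2, 5, 14); n·P − (-119) = -27; |n| = 15; distance = 27/15 = 9/5.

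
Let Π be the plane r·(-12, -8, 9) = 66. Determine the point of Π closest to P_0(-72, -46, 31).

(-12, -6, -14)

n = (-12, -8, 9), |n|² = 289, and n·P_0 − 66 = 1445.
t = 1445/289 = 5, so the foot is P_0 − t·n = (-72, -46, 31) − 5·(-12, -8, 9) = (-12, -6, -14).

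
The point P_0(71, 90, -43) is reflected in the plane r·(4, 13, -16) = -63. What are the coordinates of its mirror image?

(31, -40, 117)

With n = (4, 13, -16), the signed offset is (n·P_0 − (-63))/|n|² = 2205/441 = 5.
P_0' = P_0 − 2t·n = (71, 90, -43) − 10·(4, 13, -16) = (31, -40, 117).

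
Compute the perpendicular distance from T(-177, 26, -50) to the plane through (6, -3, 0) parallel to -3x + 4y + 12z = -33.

Parallel planes share the normal n = (-3, 4, 12); since (6, -3, 0) lies on the plane, its equation is -3x + 4y + 12z = -30.
Then n·(-177, 26, -50) - (-30) = 65.
|n| = √(9 + 16 + 144) = 13, so the distance is |65|/13 = 5.

5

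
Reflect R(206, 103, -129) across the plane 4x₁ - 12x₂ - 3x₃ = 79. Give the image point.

With n = (4, -12, -3), the signed offset is (n·R − 79)/|n|² = -104/169 = -8/13.
R' = R − 2t·n = (206, 103, -129) − (-16/13)·(4, -12, -3) = (2742/13, 1147/13, -1725/13).

(2742/13, 1147/13, -1725/13)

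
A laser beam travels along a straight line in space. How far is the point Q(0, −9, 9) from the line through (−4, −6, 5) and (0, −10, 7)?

√5

A direction vector is d = (4, −4, 2).
AP = (4, −3, 4), and AP × d = (10, 8, −4).
|AP × d|² = 180 and |d|² = 36, so the distance is √(180/36) = √5.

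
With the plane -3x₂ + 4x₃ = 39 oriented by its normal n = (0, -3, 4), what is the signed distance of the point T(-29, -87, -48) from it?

n·T − 39 = 30.
|n| = 5, so the signed distance is 30/5 = 6.

6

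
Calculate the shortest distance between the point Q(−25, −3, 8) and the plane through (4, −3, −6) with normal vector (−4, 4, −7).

2

The plane has equation n·(r − (4, −3, −6)) = 0, i.e. n·r = 14.
Then n·(−25, −3, 8) − 14 = 18.
|n| = √(16 + 16 + 49) = 9, so the distance is |18|/9 = 2.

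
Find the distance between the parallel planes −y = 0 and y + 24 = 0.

24

Divide the second equation by -1 to match normals: −y = 24.
With common normal n = (0, −1, 0) (|n| = 1), the distance is |0 − 24|/|n| = 24/1 = 24.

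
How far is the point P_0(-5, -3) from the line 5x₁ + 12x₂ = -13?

d = |5·(-5) + 12·(-3) − (-13)| / √(25 + 144) = |-48|/13 = 48/13.

48/13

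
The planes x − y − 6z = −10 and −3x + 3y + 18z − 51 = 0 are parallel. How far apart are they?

7√38/38

Divide the second equation by -3 to match normals: x − y − 6z = -17.
With common normal n = (1, −1, −6) (|n| = √38), the distance is |(-10) − (-17)|/|n| = 7/√38 = 7√38/38.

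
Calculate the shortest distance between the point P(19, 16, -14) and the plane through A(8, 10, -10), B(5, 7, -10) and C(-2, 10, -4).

5√43/43

AB = (-3, -3, 0) and AC = (-10, 0, 6), so a normal is n = AB × AC = (-18, 18, -30).
Then n·(19, 16, -14) - 336 = 30.
|n| = √(324 + 324 + 900) = 6√43, so the distance is |30|/(6√43) = 5/√43.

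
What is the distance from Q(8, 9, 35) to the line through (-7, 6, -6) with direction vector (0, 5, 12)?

Direction vector d = (0, 5, 12).
AP = (15, 3, 41); AP·d = 507, |AP|² = 1915, |d|² = 169.
distance² = |AP|² − (AP·d)²/|d|² = 1915 − 257049/169 = 394, so the distance is √394.

√394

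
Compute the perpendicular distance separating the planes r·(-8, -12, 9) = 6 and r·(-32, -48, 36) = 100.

Divide the second equation by 4 to match normals: -8x - 12y + 9z = 25.
With common normal n = (-8, -12, 9) (|n| = 17), the distance is |6 − 25|/|n| = 19/17.

19/17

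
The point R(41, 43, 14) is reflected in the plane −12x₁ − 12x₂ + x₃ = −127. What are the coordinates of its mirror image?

With n = (−12, −12, 1), the signed offset is (n·R − (-127))/|n|² = -867/289 = -3.
R' = R − 2t·n = (41, 43, 14) − (-6)·(−12, −12, 1) = (−31, −29, 20).

(-31, -29, 20)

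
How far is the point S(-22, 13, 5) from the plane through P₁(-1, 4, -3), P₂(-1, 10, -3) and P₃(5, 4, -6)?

P₁P₂ = (0, 6, 0) and P₁P₃ = (6, 0, -3), so a normal is n = P₁P₂ × P₁P₃ = (-18, 0, -36).
n = (-18, 0, -36); n·P − 126 = 90; |n| = 18√5; distance = 90/(18√5) = √5.

√5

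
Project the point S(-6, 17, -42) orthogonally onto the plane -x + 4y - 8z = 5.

(-1, -3, -2)

n = (-1, 4, -8), |n|² = 81, and n·S − 5 = 405.
t = 405/81 = 5, so the foot is S − t·n = (-6, 17, -42) − 5·(-1, 4, -8) = (-1, -3, -2).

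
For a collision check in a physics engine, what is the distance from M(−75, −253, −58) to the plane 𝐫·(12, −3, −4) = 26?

Normal vector n = (12, −3, −4), and n·(−75, −253, −58) − 26 = 65.
|n| = √(144 + 9 + 16) = 13, so the distance is |65|/13 = 5.

5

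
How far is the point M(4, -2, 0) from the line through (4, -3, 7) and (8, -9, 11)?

√33

A direction vector is d = (4, -6, 4).
AP = (0, 1, -7); AP·d = -34, |AP|² = 50, |d|² = 68.
distance² = |AP|² − (AP·d)²/|d|² = 50 − 1156/68 = 33, so the distance is √33.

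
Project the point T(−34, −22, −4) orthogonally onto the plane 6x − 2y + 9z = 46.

(-22, -26, 14)

The perpendicular from T has direction n = (6, −2, 9): r = (−34, −22, −4) + μ(6, −2, 9).
Substitute into the plane: n·(T + μn) = 46 gives -196 + 121μ = 46, so μ = 2.
Foot = (−34, −22, −4) + 2·(6, −2, 9) = (−22, −26, 14).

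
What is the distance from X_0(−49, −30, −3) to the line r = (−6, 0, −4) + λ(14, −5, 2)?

Direction vector d = (14, −5, 2).
AP = (−43, −30, 1), and AP × d = (−55, 100, 635).
|AP × d|² = 416250 and |d|² = 225, so the distance is √(416250/225) = √1850 = 5√74.

5√74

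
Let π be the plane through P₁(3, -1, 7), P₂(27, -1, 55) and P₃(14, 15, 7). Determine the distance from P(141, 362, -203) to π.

P₁P₂ = (24, 0, 48) and P₁P₃ = (11, 16, 0), so a normal is n = P₁P₂ × P₁P₃ = (-768, 528, 384).
d = |(-768)·141 + 528·362 + 384·(-203) − (-144)| / √(589824 + 278784 + 147456) = |5040| / 1008 = 5.

5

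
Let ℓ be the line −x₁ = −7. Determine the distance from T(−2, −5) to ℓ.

9

The normal to the line is n = (−1, 0) with |n| = 1.
|n·T − (-7)| = |2 − (-7)| = 9, so the distance is 9/1 = 9.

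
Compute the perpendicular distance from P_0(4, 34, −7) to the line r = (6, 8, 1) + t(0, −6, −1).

2√38

Direction vector d = (0, −6, −1).
AP = (−2, 26, −8); AP·d = -148, |AP|² = 744, |d|² = 37.
distance² = |AP|² − (AP·d)²/|d|² = 744 − 21904/37 = 152, so the distance is 2√38.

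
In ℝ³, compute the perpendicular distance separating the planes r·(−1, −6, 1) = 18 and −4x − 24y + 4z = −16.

Divide the second equation by 4 to match normals: −x − 6y + z = -4.
Both planes have normal n = (−1, −6, 1), |n| = √38. Any point on the first plane is at distance |(-4) − 18|/|n| = 22/√38 = 11√38/19 from the second.

22/√38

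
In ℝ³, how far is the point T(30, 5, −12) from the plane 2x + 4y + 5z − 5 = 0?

√5

n = (2, 4, 5); n·P − 5 = 15; |n| = 3√5; distance = 15/(3√5) = √5.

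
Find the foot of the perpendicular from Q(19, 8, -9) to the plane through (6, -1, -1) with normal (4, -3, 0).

(15, 11, -9)

n = (4, -3, 0), |n|² = 25, and n·Q − 27 = 25.
t = 25/25 = 1, so the foot is Q − t·n = (19, 8, -9) − 1·(4, -3, 0) = (15, 11, -9).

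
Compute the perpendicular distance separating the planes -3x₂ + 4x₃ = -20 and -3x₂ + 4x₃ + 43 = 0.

With common normal n = (0, -3, 4) (|n| = 5), the distance is |(-20) − (-43)|/|n| = 23/5.

23/5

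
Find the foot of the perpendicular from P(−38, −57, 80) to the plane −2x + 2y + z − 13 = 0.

(-284/9, -571/9, 691/9)

n = (−2, 2, 1), |n|² = 9, and n·P − 13 = 29.
t = 29/9, so the foot is P − t·n = (−38, −57, 80) − (29/9)·(−2, 2, 1) = (−284/9, −571/9, 691/9).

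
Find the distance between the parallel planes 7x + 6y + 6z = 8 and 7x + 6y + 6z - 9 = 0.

With common normal n = (7, 6, 6) (|n| = 11), the distance is |8 − 9|/|n| = 1/11.

1/11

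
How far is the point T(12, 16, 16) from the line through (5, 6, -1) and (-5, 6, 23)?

√269

A direction vector is d = (-10, 0, 24).
AP = (7, 10, 17), and AP × d = (240, -338, 100).
|AP × d|² = 181844 and |d|² = 676, so the distance is √(181844/676) = √269.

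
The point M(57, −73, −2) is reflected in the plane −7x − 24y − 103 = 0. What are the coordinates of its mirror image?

(85, 23, -2)

With n = (−7, −24, 0), the signed offset is (n·M − 103)/|n|² = 1250/625 = 2.
M' = M − 2t·n = (57, −73, −2) − 4·(−7, −24, 0) = (85, 23, −2).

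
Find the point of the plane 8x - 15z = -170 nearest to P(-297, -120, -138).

(-4985/17, -120, -2466/17)

The perpendicular from P has direction n = (8, 0, -15): r = (-297, -120, -138) + μ(8, 0, -15).
Substitute into the plane: n·(P + μn) = -170 gives -306 + 289μ = -170, so μ = 8/17.
Foot = (-297, -120, -138) + (8/17)·(8, 0, -15) = (-4985/17, -120, -2466/17).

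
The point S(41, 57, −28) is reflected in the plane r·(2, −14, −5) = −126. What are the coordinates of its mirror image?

With n = (2, −14, −5), the signed offset is (n·S − (-126))/|n|² = -450/225 = -2.
S' = S − 2t·n = (41, 57, −28) − (-4)·(2, −14, −5) = (49, 1, −48).

(49, 1, -48)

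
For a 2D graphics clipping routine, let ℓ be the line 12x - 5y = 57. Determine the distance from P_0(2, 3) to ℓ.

d = |12·2 + (-5)·3 − 57| / √(144 + 25) = |-48|/13 = 48/13.

48/13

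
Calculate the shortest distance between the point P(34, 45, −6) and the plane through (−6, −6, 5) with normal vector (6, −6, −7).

The plane has equation n·(r − (−6, −6, 5)) = 0, i.e. n·r = -35.
Then n·(34, 45, −6) − (−35) = 11.
|n| = √(36 + 36 + 49) = 11, so the distance is |11|/11 = 1.

1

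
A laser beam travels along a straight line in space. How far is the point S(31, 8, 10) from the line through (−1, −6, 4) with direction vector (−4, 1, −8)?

Direction vector d = (−4, 1, −8).
AP = (32, 14, 6), and AP × d = (−118, 232, 88).
|AP × d|² = 75492 and |d|² = 81, so the distance is √(75492/81) = √932 = 2√233.

2√233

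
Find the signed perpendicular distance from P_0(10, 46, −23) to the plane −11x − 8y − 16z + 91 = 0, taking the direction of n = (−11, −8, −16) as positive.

n·P_0 − (-91) = -19.
|n| = 21, so the signed distance is -19/21.

-19/21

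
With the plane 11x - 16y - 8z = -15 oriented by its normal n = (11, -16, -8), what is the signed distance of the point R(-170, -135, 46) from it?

-3

n·R − (-15) = -63.
|n| = 21, so the signed distance is -63/21 = -3.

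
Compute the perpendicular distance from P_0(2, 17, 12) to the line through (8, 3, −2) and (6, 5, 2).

A direction vector is d = (−2, 2, 4).
AP = (−6, 14, 14); AP·d = 96, |AP|² = 428, |d|² = 24.
distance² = |AP|² − (AP·d)²/|d|² = 428 − 9216/24 = 44, so the distance is 2√11.

2√11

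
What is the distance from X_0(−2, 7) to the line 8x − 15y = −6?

d = |8·(-2) + (-15)·7 − (-6)| / √(64 + 225) = |-115|/17 = 115/17.

115/17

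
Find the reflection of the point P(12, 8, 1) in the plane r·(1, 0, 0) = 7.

(2, 8, 1)

n = (1, 0, 0), |n|² = 1, n·P − 7 = 5, so t = 5/1 = 5.
Foot F = P − 5·n = (7, 8, 1); the reflection is 2F − P = (2, 8, 1).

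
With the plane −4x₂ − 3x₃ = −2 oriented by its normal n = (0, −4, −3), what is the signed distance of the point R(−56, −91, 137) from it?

n·R − (-2) = -45.
|n| = 5, so the signed distance is -45/5 = -9.

-9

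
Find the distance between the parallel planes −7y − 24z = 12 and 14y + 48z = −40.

Divide the second equation by -2 to match normals: −7y − 24z = 20.
With common normal n = (0, −7, −24) (|n| = 25), the distance is |12 − 20|/|n| = 8/25.

8/25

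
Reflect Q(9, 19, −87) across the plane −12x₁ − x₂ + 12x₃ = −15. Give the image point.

(-87, 11, 9)

With n = (−12, −1, 12), the signed offset is (n·Q − (-15))/|n|² = -1156/289 = -4.
Q' = Q − 2t·n = (9, 19, −87) − (-8)·(−12, −1, 12) = (−87, 11, 9).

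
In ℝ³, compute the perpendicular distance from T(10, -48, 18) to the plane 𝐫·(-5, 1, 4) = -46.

n = (-5, 1, 4); n·P − (-46) = 20; |n| = √42; distance = 20/√42.

20/√42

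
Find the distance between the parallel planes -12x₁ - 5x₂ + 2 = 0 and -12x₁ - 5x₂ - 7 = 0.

Both planes have normal n = (-12, -5, 0), |n| = 13. Any point on the first plane is at distance |7 − (-2)|/|n| = 9/13 from the second.

9/13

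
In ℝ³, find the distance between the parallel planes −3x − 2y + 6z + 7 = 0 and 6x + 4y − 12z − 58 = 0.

22/7

Divide the second equation by -2 to match normals: −3x − 2y + 6z = -29.
Both planes have normal n = (−3, −2, 6), |n| = 7. Any point on the first plane is at distance |(-29) − (-7)|/|n| = 22/7 from the second.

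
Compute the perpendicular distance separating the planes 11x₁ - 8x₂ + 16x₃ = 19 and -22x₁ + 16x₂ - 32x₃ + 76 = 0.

Divide the second equation by -2 to match normals: 11x₁ - 8x₂ + 16x₃ = 38.
Both planes have normal n = (11, -8, 16), |n| = 21. Any point on the first plane is at distance |38 − 19|/|n| = 19/21 from the second.

19/21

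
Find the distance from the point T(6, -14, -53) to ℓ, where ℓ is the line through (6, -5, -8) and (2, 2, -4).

9√17

A direction vector is d = (-4, 7, 4).
AP = (0, -9, -45); AP·d = -243, |AP|² = 2106, |d|² = 81.
distance² = |AP|² − (AP·d)²/|d|² = 2106 − 59049/81 = 1377, so the distance is 9√17.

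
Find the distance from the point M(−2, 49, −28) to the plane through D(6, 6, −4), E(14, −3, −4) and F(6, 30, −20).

DE = (8, −9, 0) and DF = (0, 24, −16), so a normal is n = DE × DF = (144, 128, 192).
n = (144, 128, 192); n·P − 864 = -256; |n| = 272; distance = 256/272 = 16/17.

16/17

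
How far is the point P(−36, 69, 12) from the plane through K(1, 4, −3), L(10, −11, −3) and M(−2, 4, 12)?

25/√35

KL = (9, −15, 0) and KM = (−3, 0, 15), so a normal is n = KL × KM = (−225, −135, −45).
n = (−225, −135, −45); n·P − (-630) = -1125; |n| = 45√35; distance = 1125/(45√35) = 25/√35.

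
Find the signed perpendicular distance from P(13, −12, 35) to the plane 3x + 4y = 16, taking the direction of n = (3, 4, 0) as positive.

-5

n·P − 16 = -25.
|n| = 5, so the signed distance is -25/5 = -5.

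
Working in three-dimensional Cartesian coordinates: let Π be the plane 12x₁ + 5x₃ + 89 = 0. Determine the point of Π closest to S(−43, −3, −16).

The perpendicular from S has direction n = (12, 0, 5): r = (−43, −3, −16) + λ(12, 0, 5).
Substitute into the plane: n·(S + λn) = -89 gives -596 + 169λ = -89, so λ = 3.
Foot = (−43, −3, −16) + 3·(12, 0, 5) = (−7, −3, −1).

(-7, -3, -1)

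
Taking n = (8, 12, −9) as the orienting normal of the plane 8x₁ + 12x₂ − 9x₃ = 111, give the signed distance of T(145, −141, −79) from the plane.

4

n·T − 111 = 68.
|n| = 17, so the signed distance is 68/17 = 4.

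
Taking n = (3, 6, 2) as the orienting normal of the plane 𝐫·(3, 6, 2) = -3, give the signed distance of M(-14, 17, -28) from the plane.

n·M − (-3) = 7.
|n| = 7, so the signed distance is 7/7 = 1.

1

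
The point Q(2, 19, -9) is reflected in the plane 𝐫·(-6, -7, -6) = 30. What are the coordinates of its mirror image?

n = (-6, -7, -6), |n|² = 121, n·Q − 30 = -121, so t = -121/121 = -1.
Foot F = Q − (-1)·n = (-4, 12, -15); the reflection is 2F − Q = (-10, 5, -21).

(-10, 5, -21)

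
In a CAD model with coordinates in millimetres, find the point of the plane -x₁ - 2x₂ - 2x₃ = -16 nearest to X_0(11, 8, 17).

(6, -2, 7)

The perpendicular from X_0 has direction n = (-1, -2, -2): r = (11, 8, 17) + t(-1, -2, -2).
Substitute into the plane: n·(X_0 + tn) = -16 gives -61 + 9t = -16, so t = 5.
Foot = (11, 8, 17) + 5·(-1, -2, -2) = (6, -2, 7).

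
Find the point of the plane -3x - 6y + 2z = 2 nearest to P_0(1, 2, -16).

(-2, -4, -14)

The perpendicular from P_0 has direction n = (-3, -6, 2): r = (1, 2, -16) + λ(-3, -6, 2).
Substitute into the plane: n·(P_0 + λn) = 2 gives -47 + 49λ = 2, so λ = 1.
Foot = (1, 2, -16) + 1·(-3, -6, 2) = (-2, -4, -14).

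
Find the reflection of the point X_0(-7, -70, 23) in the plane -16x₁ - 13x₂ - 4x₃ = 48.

n = (-16, -13, -4), |n|² = 441, n·X_0 − 48 = 882, so t = 882/441 = 2.
Foot F = X_0 − 2·n = (25, -44, 31); the reflection is 2F − X_0 = (57, -18, 39).

(57, -18, 39)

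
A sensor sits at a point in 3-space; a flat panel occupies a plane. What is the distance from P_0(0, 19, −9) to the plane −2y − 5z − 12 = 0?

5√29/29

d = |(-2)·19 + (-5)·(-9) − 12| / √(0 + 4 + 25) = |-5| / √29 = 5/√29.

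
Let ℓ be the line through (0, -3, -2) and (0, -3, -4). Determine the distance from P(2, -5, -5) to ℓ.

A direction vector is d = (0, 0, -2).
AP = (2, -2, -3); AP·d = 6, |AP|² = 17, |d|² = 4.
distance² = |AP|² − (AP·d)²/|d|² = 17 − 36/4 = 8, so the distance is 2√2.

2√2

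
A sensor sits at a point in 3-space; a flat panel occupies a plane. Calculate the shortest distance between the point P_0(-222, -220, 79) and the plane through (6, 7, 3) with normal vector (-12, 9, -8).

5

The plane has equation n·(r − (6, 7, 3)) = 0, i.e. n·r = -33.
d = |(-12)·(-222) + 9·(-220) + (-8)·79 − (-33)| / √(144 + 81 + 64) = |85| / 17 = 5.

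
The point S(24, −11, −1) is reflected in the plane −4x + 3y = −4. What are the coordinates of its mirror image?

(-16, 19, -1)

n = (−4, 3, 0), |n|² = 25, n·S − (-4) = -125, so t = -125/25 = -5.
Foot F = S − (-5)·n = (4, 4, −1); the reflection is 2F − S = (−16, 19, −1).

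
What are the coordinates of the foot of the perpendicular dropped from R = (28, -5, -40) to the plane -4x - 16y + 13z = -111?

(24, -21, -27)

The perpendicular from R has direction n = (-4, -16, 13): r = (28, -5, -40) + λ(-4, -16, 13).
Substitute into the plane: n·(R + λn) = -111 gives -552 + 441λ = -111, so λ = 1.
Foot = (28, -5, -40) + 1·(-4, -16, 13) = (24, -21, -27).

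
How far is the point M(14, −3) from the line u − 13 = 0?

The normal to the line is n = (1, 0) with |n| = 1.
|n·M − 13| = |14 − 13| = 1, so the distance is 1/1 = 1.

1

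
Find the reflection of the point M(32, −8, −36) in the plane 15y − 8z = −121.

(32, -38, -20)

n = (0, 15, −8), |n|² = 289, n·M − (-121) = 289, so t = 289/289 = 1.
Foot F = M − 1·n = (32, −23, −28); the reflection is 2F − M = (32, −38, −20).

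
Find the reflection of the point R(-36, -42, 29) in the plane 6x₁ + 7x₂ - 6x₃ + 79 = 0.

(24, 28, -31)

With n = (6, 7, -6), the signed offset is (n·R − (-79))/|n|² = -605/121 = -5.
R' = R − 2t·n = (-36, -42, 29) − (-10)·(6, 7, -6) = (24, 28, -31).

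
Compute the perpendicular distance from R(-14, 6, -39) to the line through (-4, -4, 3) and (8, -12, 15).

A direction vector is d = (12, -8, 12).
AP = (-10, 10, -42); AP·d = -704, |AP|² = 1964, |d|² = 352.
distance² = |AP|² − (AP·d)²/|d|² = 1964 − 495616/352 = 556, so the distance is 2√139.

2√139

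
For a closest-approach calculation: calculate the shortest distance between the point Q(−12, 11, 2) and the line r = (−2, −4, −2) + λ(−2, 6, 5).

9

Direction vector d = (−2, 6, 5).
AP = (−10, 15, 4), and AP × d = (51, 42, −30).
|AP × d|² = 5265 and |d|² = 65, so the distance is √(5265/65) = √81 = 9.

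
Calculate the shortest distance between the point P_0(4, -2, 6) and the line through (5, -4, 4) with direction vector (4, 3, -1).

Direction vector d = (4, 3, -1).
AP = (-1, 2, 2); AP·d = 0, |AP|² = 9, |d|² = 26.
distance² = |AP|² − (AP·d)²/|d|² = 9 − 0/26 = 9, so the distance is 3.

3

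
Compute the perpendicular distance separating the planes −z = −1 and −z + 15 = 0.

14

With common normal n = (0, 0, −1) (|n| = 1), the distance is |(-1) − (-15)|/|n| = 14/1 = 14.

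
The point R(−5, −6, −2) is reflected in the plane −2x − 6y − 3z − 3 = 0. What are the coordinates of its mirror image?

n = (−2, −6, −3), |n|² = 49, n·R − 3 = 49, so t = 49/49 = 1.
Foot F = R − 1·n = (−3, 0, 1); the reflection is 2F − R = (−1, 6, 4).

(-1, 6, 4)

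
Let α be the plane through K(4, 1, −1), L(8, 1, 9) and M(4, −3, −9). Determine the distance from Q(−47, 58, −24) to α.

KL = (4, 0, 10) and KM = (0, −4, −8), so a normal is n = KL × KM = (40, 32, −16).
Then n·(−47, 58, −24) − 208 = 152.
|n| = √(1600 + 1024 + 256) = 24√5, so the distance is |152|/(24√5) = 19/(3√5).

19√5/15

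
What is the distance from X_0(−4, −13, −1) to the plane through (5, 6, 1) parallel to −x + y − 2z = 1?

Parallel planes share the normal n = (−1, 1, −2); since (5, 6, 1) lies on the plane, its equation is −x + y − 2z = -1.
d = |(-1)·(-4) + 1·(-13) + (-2)·(-1) − (-1)| / √(1 + 1 + 4) = |-6| / √6 = √6.

√6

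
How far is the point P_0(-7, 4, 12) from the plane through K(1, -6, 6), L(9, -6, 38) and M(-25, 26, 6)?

22/21

KL = (8, 0, 32) and KM = (-26, 32, 0), so a normal is n = KL × KM = (-1024, -832, 256).
d = |(-1024)·(-7) + (-832)·4 + 256·12 − 5504| / √(1048576 + 692224 + 65536) = |1408| / 1344 = 22/21.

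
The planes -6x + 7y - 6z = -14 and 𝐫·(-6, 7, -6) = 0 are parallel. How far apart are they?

With common normal n = (-6, 7, -6) (|n| = 11), the distance is |(-14) − 0|/|n| = 14/11.

14/11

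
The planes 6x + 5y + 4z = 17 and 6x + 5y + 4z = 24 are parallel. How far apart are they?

7/√77

With common normal n = (6, 5, 4) (|n| = √77), the distance is |17 − 24|/|n| = 7/√77 = √77/11.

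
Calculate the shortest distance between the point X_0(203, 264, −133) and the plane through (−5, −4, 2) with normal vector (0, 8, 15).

The plane has equation n·(r − (−5, −4, 2)) = 0, i.e. n·r = -2.
n = (0, 8, 15); n·P − (-2) = 119; |n| = 17; distance = 119/17 = 7.

7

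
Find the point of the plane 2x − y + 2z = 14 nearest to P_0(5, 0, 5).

(11/3, 2/3, 11/3)

n = (2, −1, 2), |n|² = 9, and n·P_0 − 14 = 6.
t = 6/9 = 2/3, so the foot is P_0 − t·n = (5, 0, 5) − (2/3)·(2, −1, 2) = (11/3, 2/3, 11/3).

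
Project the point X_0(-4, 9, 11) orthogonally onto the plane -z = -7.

n = (0, 0, -1), |n|² = 1, and n·X_0 − (-7) = -4.
t = -4/1 = -4, so the foot is X_0 − t·n = (-4, 9, 11) − (-4)·(0, 0, -1) = (-4, 9, 7).

(-4, 9, 7)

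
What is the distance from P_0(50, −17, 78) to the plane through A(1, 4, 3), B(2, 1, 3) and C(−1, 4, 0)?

AB = (1, −3, 0) and AC = (−2, 0, −3), so a normal is n = AB × AC = (9, 3, −6).
Then n·(50, −17, 78) − 3 = −72.
|n| = √(81 + 9 + 36) = 3√14, so the distance is |-72|/(3√14) = 12√14/7.

12√14/7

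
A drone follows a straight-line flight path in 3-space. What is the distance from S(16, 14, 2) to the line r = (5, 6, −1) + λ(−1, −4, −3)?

3√10

Direction vector d = (−1, −4, −3).
AP = (11, 8, 3), and AP × d = (−12, 30, −36).
|AP × d|² = 2340 and |d|² = 26, so the distance is √(2340/26) = √90 = 3√10.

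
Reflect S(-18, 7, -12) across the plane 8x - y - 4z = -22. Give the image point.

(-2, 5, -20)

With n = (8, -1, -4), the signed offset is (n·S − (-22))/|n|² = -81/81 = -1.
S' = S − 2t·n = (-18, 7, -12) − (-2)·(8, -1, -4) = (-2, 5, -20).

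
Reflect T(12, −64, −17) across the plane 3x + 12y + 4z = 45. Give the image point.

(42, 56, 23)

With n = (3, 12, 4), the signed offset is (n·T − 45)/|n|² = -845/169 = -5.
T' = T − 2t·n = (12, −64, −17) − (-10)·(3, 12, 4) = (42, 56, 23).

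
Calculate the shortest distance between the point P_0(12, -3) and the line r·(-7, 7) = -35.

The normal to the line is n = (-7, 7) with |n| = 7√2.
|n·P_0 − (-35)| = |-105 − (-35)| = 70, so the distance is 70/(7√2) = 5√2.

5√2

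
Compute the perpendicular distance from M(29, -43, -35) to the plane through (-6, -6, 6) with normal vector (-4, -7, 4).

5

The plane has equation n·(r − (-6, -6, 6)) = 0, i.e. n·r = 90.
d = |(-4)·29 + (-7)·(-43) + 4·(-35) − 90| / √(16 + 49 + 16) = |-45| / 9 = 5.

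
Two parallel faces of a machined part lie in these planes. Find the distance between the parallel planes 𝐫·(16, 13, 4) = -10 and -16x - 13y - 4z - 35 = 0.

Divide the second equation by -1 to match normals: 16x + 13y + 4z = -35.
Both planes have normal n = (16, 13, 4), |n| = 21. Any point on the first plane is at distance |(-35) − (-10)|/|n| = 25/21 from the second.

25/21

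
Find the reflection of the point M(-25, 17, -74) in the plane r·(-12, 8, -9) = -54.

With n = (-12, 8, -9), the signed offset is (n·M − (-54))/|n|² = 1156/289 = 4.
M' = M − 2t·n = (-25, 17, -74) − 8·(-12, 8, -9) = (71, -47, -2).

(71, -47, -2)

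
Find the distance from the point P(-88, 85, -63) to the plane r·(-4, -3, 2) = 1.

30√29/29

Normal vector n = (-4, -3, 2), and n·(-88, 85, -63) - 1 = -30.
|n| = √(16 + 9 + 4) = √29, so the distance is |-30|/√29 = 30√29/29.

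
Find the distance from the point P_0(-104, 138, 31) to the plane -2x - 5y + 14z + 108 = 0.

n = (-2, -5, 14); n·P − (-108) = 60; |n| = 15; distance = 60/15 = 4.

4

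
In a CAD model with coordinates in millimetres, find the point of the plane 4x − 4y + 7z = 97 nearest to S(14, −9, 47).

n = (4, −4, 7), |n|² = 81, and n·S − 97 = 324.
t = 324/81 = 4, so the foot is S − t·n = (14, −9, 47) − 4·(4, −4, 7) = (−2, 7, 19).

(-2, 7, 19)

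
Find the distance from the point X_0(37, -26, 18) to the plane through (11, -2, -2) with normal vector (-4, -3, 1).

6√26/13

The plane has equation n·(r − (11, -2, -2)) = 0, i.e. n·r = -40.
Then n·(37, -26, 18) - (-40) = -12.
|n| = √(16 + 9 + 1) = √26, so the distance is |-12|/√26 = 12/√26.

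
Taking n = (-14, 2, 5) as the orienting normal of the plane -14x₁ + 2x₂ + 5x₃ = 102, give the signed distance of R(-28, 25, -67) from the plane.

n·R − 102 = 5.
|n| = 15, so the signed distance is 5/15 = 1/3.

1/3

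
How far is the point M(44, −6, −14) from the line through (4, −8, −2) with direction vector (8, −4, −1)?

Direction vector d = (8, −4, −1).
AP = (40, 2, −12), and AP × d = (−50, −56, −176).
|AP × d|² = 36612 and |d|² = 81, so the distance is √(36612/81) = √452 = 2√113.

2√113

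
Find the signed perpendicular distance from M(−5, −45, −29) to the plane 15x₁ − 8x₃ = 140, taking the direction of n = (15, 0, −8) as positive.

n·M − 140 = 17.
|n| = 17, so the signed distance is 17/17 = 1.

1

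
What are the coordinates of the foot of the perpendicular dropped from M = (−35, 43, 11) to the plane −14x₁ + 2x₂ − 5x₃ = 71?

(-7, 39, 21)

The perpendicular from M has direction n = (−14, 2, −5): r = (−35, 43, 11) + t(−14, 2, −5).
Substitute into the plane: n·(M + tn) = 71 gives 521 + 225t = 71, so t = -2.
Foot = (−35, 43, 11) + (-2)·(−14, 2, −5) = (−7, 39, 21).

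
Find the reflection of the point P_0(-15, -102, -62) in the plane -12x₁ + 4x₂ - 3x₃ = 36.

(-339/13, -1278/13, -842/13)

n = (-12, 4, -3), |n|² = 169, n·P_0 − 36 = -78, so t = -78/169 = -6/13.
Foot F = P_0 − (-6/13)·n = (-267/13, -1302/13, -824/13); the reflection is 2F − P_0 = (-339/13, -1278/13, -842/13).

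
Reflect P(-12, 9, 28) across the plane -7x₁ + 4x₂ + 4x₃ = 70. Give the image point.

n = (-7, 4, 4), |n|² = 81, n·P − 70 = 162, so t = 162/81 = 2.
Foot F = P − 2·n = (2, 1, 20); the reflection is 2F − P = (16, -7, 12).

(16, -7, 12)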